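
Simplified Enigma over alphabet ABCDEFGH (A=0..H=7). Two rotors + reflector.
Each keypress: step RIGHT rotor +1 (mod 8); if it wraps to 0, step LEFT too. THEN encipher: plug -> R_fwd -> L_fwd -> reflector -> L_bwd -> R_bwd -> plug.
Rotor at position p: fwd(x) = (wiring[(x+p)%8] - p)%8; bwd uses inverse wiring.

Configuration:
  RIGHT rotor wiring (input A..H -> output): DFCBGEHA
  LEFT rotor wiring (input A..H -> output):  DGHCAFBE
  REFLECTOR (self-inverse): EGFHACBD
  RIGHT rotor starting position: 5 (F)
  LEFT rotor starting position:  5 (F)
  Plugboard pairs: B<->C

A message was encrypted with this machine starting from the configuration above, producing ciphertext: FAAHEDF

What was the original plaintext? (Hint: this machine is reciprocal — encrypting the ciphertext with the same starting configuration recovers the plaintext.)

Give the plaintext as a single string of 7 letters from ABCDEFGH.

Answer: EHCFHBD

Derivation:
Char 1 ('F'): step: R->6, L=5; F->plug->F->R->D->L->G->refl->B->L'->E->R'->E->plug->E
Char 2 ('A'): step: R->7, L=5; A->plug->A->R->B->L->E->refl->A->L'->A->R'->H->plug->H
Char 3 ('A'): step: R->0, L->6 (L advanced); A->plug->A->R->D->L->A->refl->E->L'->F->R'->B->plug->C
Char 4 ('H'): step: R->1, L=6; H->plug->H->R->C->L->F->refl->C->L'->G->R'->F->plug->F
Char 5 ('E'): step: R->2, L=6; E->plug->E->R->F->L->E->refl->A->L'->D->R'->H->plug->H
Char 6 ('D'): step: R->3, L=6; D->plug->D->R->E->L->B->refl->G->L'->B->R'->C->plug->B
Char 7 ('F'): step: R->4, L=6; F->plug->F->R->B->L->G->refl->B->L'->E->R'->D->plug->D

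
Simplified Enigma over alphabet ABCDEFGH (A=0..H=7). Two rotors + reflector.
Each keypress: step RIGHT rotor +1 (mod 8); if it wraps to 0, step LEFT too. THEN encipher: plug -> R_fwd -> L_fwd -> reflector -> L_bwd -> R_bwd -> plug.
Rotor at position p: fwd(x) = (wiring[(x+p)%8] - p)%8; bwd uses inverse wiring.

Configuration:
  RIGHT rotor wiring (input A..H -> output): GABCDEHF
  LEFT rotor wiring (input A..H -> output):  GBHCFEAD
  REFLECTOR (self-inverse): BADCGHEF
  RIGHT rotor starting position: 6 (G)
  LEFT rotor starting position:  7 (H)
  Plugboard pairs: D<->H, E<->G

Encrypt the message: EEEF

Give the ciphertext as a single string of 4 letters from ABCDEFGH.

Answer: DGHA

Derivation:
Char 1 ('E'): step: R->7, L=7; E->plug->G->R->F->L->G->refl->E->L'->A->R'->H->plug->D
Char 2 ('E'): step: R->0, L->0 (L advanced); E->plug->G->R->H->L->D->refl->C->L'->D->R'->E->plug->G
Char 3 ('E'): step: R->1, L=0; E->plug->G->R->E->L->F->refl->H->L'->C->R'->D->plug->H
Char 4 ('F'): step: R->2, L=0; F->plug->F->R->D->L->C->refl->D->L'->H->R'->A->plug->A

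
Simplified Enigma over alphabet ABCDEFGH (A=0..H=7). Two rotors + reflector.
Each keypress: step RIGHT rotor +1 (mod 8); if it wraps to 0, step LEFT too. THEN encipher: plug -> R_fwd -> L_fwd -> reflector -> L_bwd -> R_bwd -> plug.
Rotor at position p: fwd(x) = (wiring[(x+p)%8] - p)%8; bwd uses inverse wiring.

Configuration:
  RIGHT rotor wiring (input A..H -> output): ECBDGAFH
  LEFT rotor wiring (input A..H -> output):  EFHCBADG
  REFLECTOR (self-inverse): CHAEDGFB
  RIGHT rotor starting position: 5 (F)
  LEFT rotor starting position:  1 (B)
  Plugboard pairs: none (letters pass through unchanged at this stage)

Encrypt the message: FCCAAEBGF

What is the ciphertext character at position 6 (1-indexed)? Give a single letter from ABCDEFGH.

Char 1 ('F'): step: R->6, L=1; F->plug->F->R->F->L->C->refl->A->L'->D->R'->E->plug->E
Char 2 ('C'): step: R->7, L=1; C->plug->C->R->D->L->A->refl->C->L'->F->R'->B->plug->B
Char 3 ('C'): step: R->0, L->2 (L advanced); C->plug->C->R->B->L->A->refl->C->L'->G->R'->E->plug->E
Char 4 ('A'): step: R->1, L=2; A->plug->A->R->B->L->A->refl->C->L'->G->R'->G->plug->G
Char 5 ('A'): step: R->2, L=2; A->plug->A->R->H->L->D->refl->E->L'->F->R'->F->plug->F
Char 6 ('E'): step: R->3, L=2; E->plug->E->R->E->L->B->refl->H->L'->C->R'->D->plug->D

D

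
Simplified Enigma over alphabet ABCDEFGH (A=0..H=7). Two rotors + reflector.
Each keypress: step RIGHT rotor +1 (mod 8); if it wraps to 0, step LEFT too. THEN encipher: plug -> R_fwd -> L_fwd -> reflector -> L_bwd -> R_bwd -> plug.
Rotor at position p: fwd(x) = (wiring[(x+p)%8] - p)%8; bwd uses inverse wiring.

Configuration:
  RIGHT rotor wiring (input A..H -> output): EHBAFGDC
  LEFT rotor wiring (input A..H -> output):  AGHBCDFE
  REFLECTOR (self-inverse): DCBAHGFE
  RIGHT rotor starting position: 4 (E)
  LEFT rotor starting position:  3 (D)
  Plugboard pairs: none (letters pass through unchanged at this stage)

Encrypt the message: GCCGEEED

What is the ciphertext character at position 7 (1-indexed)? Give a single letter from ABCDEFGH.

Char 1 ('G'): step: R->5, L=3; G->plug->G->R->D->L->C->refl->B->L'->E->R'->F->plug->F
Char 2 ('C'): step: R->6, L=3; C->plug->C->R->G->L->D->refl->A->L'->C->R'->F->plug->F
Char 3 ('C'): step: R->7, L=3; C->plug->C->R->A->L->G->refl->F->L'->F->R'->B->plug->B
Char 4 ('G'): step: R->0, L->4 (L advanced); G->plug->G->R->D->L->A->refl->D->L'->G->R'->F->plug->F
Char 5 ('E'): step: R->1, L=4; E->plug->E->R->F->L->C->refl->B->L'->C->R'->F->plug->F
Char 6 ('E'): step: R->2, L=4; E->plug->E->R->B->L->H->refl->E->L'->E->R'->D->plug->D
Char 7 ('E'): step: R->3, L=4; E->plug->E->R->H->L->F->refl->G->L'->A->R'->D->plug->D

D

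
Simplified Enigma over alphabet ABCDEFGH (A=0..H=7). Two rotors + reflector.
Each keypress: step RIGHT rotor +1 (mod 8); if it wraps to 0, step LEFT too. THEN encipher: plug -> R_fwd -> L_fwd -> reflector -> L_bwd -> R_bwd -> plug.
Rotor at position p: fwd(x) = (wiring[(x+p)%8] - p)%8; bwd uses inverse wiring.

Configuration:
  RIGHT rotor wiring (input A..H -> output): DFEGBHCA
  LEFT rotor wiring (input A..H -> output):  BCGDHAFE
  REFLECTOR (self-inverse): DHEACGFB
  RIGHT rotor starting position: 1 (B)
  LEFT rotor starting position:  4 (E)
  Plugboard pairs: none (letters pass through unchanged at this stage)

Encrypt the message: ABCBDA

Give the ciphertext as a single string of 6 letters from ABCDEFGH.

Answer: CHFHBC

Derivation:
Char 1 ('A'): step: R->2, L=4; A->plug->A->R->C->L->B->refl->H->L'->H->R'->C->plug->C
Char 2 ('B'): step: R->3, L=4; B->plug->B->R->G->L->C->refl->E->L'->B->R'->H->plug->H
Char 3 ('C'): step: R->4, L=4; C->plug->C->R->G->L->C->refl->E->L'->B->R'->F->plug->F
Char 4 ('B'): step: R->5, L=4; B->plug->B->R->F->L->G->refl->F->L'->E->R'->H->plug->H
Char 5 ('D'): step: R->6, L=4; D->plug->D->R->H->L->H->refl->B->L'->C->R'->B->plug->B
Char 6 ('A'): step: R->7, L=4; A->plug->A->R->B->L->E->refl->C->L'->G->R'->C->plug->C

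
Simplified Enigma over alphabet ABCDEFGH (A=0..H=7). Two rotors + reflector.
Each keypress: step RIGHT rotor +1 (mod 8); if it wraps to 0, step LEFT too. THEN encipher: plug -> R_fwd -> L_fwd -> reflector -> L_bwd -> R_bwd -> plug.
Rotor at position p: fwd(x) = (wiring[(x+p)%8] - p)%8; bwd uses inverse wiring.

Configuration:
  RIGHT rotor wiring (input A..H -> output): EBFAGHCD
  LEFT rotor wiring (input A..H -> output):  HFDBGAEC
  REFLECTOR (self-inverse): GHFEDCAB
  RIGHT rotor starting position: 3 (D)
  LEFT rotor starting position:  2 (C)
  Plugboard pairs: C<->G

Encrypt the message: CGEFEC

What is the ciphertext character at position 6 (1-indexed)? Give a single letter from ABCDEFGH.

Char 1 ('C'): step: R->4, L=2; C->plug->G->R->B->L->H->refl->B->L'->A->R'->E->plug->E
Char 2 ('G'): step: R->5, L=2; G->plug->C->R->G->L->F->refl->C->L'->E->R'->E->plug->E
Char 3 ('E'): step: R->6, L=2; E->plug->E->R->H->L->D->refl->E->L'->C->R'->F->plug->F
Char 4 ('F'): step: R->7, L=2; F->plug->F->R->H->L->D->refl->E->L'->C->R'->C->plug->G
Char 5 ('E'): step: R->0, L->3 (L advanced); E->plug->E->R->G->L->C->refl->F->L'->C->R'->G->plug->C
Char 6 ('C'): step: R->1, L=3; C->plug->G->R->C->L->F->refl->C->L'->G->R'->E->plug->E

E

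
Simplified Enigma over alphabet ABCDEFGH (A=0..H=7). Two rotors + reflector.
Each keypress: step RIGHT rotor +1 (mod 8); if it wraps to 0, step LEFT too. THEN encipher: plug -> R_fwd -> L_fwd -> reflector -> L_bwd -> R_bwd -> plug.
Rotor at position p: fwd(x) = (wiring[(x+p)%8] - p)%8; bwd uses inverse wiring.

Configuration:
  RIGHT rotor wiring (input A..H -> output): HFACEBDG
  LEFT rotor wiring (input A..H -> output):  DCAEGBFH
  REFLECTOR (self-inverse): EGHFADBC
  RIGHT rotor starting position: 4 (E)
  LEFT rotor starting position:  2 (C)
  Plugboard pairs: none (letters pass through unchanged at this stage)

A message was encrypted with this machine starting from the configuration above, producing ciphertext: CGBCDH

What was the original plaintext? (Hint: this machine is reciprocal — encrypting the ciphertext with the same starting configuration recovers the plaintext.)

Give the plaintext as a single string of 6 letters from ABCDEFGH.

Char 1 ('C'): step: R->5, L=2; C->plug->C->R->B->L->C->refl->H->L'->D->R'->F->plug->F
Char 2 ('G'): step: R->6, L=2; G->plug->G->R->G->L->B->refl->G->L'->A->R'->B->plug->B
Char 3 ('B'): step: R->7, L=2; B->plug->B->R->A->L->G->refl->B->L'->G->R'->C->plug->C
Char 4 ('C'): step: R->0, L->3 (L advanced); C->plug->C->R->A->L->B->refl->G->L'->C->R'->D->plug->D
Char 5 ('D'): step: R->1, L=3; D->plug->D->R->D->L->C->refl->H->L'->G->R'->H->plug->H
Char 6 ('H'): step: R->2, L=3; H->plug->H->R->D->L->C->refl->H->L'->G->R'->A->plug->A

Answer: FBCDHA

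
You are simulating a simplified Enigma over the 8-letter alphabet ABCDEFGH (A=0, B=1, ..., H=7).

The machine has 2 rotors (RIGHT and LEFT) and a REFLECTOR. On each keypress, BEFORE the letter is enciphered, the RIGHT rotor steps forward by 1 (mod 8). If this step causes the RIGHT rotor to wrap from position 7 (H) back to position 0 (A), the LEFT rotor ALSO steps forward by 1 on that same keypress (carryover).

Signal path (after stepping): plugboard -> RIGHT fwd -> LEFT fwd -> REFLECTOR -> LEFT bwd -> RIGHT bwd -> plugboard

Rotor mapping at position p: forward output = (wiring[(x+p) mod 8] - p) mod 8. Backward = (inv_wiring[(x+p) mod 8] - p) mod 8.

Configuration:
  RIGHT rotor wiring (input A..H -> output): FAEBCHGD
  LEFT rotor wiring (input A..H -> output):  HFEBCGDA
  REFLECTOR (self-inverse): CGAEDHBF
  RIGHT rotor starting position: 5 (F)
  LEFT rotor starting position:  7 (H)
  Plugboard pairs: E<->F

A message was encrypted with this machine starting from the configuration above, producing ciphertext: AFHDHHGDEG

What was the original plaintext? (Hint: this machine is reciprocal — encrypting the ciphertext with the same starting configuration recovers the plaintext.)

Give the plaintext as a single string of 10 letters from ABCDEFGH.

Answer: DGACAFFBBC

Derivation:
Char 1 ('A'): step: R->6, L=7; A->plug->A->R->A->L->B->refl->G->L'->C->R'->D->plug->D
Char 2 ('F'): step: R->7, L=7; F->plug->E->R->C->L->G->refl->B->L'->A->R'->G->plug->G
Char 3 ('H'): step: R->0, L->0 (L advanced); H->plug->H->R->D->L->B->refl->G->L'->F->R'->A->plug->A
Char 4 ('D'): step: R->1, L=0; D->plug->D->R->B->L->F->refl->H->L'->A->R'->C->plug->C
Char 5 ('H'): step: R->2, L=0; H->plug->H->R->G->L->D->refl->E->L'->C->R'->A->plug->A
Char 6 ('H'): step: R->3, L=0; H->plug->H->R->B->L->F->refl->H->L'->A->R'->E->plug->F
Char 7 ('G'): step: R->4, L=0; G->plug->G->R->A->L->H->refl->F->L'->B->R'->E->plug->F
Char 8 ('D'): step: R->5, L=0; D->plug->D->R->A->L->H->refl->F->L'->B->R'->B->plug->B
Char 9 ('E'): step: R->6, L=0; E->plug->F->R->D->L->B->refl->G->L'->F->R'->B->plug->B
Char 10 ('G'): step: R->7, L=0; G->plug->G->R->A->L->H->refl->F->L'->B->R'->C->plug->C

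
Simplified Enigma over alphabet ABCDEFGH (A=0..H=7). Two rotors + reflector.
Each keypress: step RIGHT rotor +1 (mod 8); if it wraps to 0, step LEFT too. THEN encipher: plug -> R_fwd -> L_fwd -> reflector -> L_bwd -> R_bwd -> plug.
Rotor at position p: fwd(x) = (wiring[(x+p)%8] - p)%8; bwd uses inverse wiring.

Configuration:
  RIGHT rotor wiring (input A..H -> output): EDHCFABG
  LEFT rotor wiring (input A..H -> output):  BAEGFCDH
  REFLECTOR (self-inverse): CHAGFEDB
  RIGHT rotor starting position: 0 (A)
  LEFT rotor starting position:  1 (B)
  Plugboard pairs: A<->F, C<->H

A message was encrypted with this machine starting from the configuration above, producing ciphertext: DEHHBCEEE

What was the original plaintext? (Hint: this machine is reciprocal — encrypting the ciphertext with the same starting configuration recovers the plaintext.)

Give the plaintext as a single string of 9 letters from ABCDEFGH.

Char 1 ('D'): step: R->1, L=1; D->plug->D->R->E->L->B->refl->H->L'->A->R'->F->plug->A
Char 2 ('E'): step: R->2, L=1; E->plug->E->R->H->L->A->refl->C->L'->F->R'->A->plug->F
Char 3 ('H'): step: R->3, L=1; H->plug->C->R->F->L->C->refl->A->L'->H->R'->A->plug->F
Char 4 ('H'): step: R->4, L=1; H->plug->C->R->F->L->C->refl->A->L'->H->R'->F->plug->A
Char 5 ('B'): step: R->5, L=1; B->plug->B->R->E->L->B->refl->H->L'->A->R'->H->plug->C
Char 6 ('C'): step: R->6, L=1; C->plug->H->R->C->L->F->refl->E->L'->D->R'->A->plug->F
Char 7 ('E'): step: R->7, L=1; E->plug->E->R->D->L->E->refl->F->L'->C->R'->H->plug->C
Char 8 ('E'): step: R->0, L->2 (L advanced); E->plug->E->R->F->L->F->refl->E->L'->B->R'->G->plug->G
Char 9 ('E'): step: R->1, L=2; E->plug->E->R->H->L->G->refl->D->L'->C->R'->A->plug->F

Answer: AFFACFCGF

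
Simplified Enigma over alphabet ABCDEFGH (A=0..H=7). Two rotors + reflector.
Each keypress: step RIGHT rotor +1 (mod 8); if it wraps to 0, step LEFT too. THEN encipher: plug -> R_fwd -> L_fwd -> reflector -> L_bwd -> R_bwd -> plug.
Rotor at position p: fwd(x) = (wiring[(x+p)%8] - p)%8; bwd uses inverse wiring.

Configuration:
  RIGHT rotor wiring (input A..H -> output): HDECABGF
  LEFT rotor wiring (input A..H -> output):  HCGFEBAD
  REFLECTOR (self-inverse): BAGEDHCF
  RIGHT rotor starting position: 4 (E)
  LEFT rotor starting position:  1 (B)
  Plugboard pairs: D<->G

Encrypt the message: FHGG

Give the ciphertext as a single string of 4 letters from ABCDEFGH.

Answer: EDFC

Derivation:
Char 1 ('F'): step: R->5, L=1; F->plug->F->R->H->L->G->refl->C->L'->G->R'->E->plug->E
Char 2 ('H'): step: R->6, L=1; H->plug->H->R->D->L->D->refl->E->L'->C->R'->G->plug->D
Char 3 ('G'): step: R->7, L=1; G->plug->D->R->F->L->H->refl->F->L'->B->R'->F->plug->F
Char 4 ('G'): step: R->0, L->2 (L advanced); G->plug->D->R->C->L->C->refl->G->L'->E->R'->C->plug->C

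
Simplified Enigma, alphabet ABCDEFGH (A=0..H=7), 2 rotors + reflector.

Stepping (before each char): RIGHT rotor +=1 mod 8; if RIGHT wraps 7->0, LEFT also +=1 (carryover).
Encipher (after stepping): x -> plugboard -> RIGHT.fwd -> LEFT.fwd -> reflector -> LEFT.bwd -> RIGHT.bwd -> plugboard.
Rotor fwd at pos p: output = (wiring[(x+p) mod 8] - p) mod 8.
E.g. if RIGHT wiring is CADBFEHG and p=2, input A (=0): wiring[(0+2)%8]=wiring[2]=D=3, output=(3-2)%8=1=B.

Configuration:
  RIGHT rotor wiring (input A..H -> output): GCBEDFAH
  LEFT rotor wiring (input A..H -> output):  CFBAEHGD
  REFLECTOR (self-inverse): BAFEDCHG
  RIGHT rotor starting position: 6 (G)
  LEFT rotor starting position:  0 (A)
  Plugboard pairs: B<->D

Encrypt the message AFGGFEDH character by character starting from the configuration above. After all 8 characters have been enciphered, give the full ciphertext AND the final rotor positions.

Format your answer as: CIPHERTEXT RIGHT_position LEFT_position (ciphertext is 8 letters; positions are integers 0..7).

Char 1 ('A'): step: R->7, L=0; A->plug->A->R->A->L->C->refl->F->L'->B->R'->H->plug->H
Char 2 ('F'): step: R->0, L->1 (L advanced); F->plug->F->R->F->L->F->refl->C->L'->G->R'->A->plug->A
Char 3 ('G'): step: R->1, L=1; G->plug->G->R->G->L->C->refl->F->L'->F->R'->H->plug->H
Char 4 ('G'): step: R->2, L=1; G->plug->G->R->E->L->G->refl->H->L'->C->R'->B->plug->D
Char 5 ('F'): step: R->3, L=1; F->plug->F->R->D->L->D->refl->E->L'->A->R'->B->plug->D
Char 6 ('E'): step: R->4, L=1; E->plug->E->R->C->L->H->refl->G->L'->E->R'->C->plug->C
Char 7 ('D'): step: R->5, L=1; D->plug->B->R->D->L->D->refl->E->L'->A->R'->A->plug->A
Char 8 ('H'): step: R->6, L=1; H->plug->H->R->H->L->B->refl->A->L'->B->R'->B->plug->D
Final: ciphertext=HAHDDCAD, RIGHT=6, LEFT=1

Answer: HAHDDCAD 6 1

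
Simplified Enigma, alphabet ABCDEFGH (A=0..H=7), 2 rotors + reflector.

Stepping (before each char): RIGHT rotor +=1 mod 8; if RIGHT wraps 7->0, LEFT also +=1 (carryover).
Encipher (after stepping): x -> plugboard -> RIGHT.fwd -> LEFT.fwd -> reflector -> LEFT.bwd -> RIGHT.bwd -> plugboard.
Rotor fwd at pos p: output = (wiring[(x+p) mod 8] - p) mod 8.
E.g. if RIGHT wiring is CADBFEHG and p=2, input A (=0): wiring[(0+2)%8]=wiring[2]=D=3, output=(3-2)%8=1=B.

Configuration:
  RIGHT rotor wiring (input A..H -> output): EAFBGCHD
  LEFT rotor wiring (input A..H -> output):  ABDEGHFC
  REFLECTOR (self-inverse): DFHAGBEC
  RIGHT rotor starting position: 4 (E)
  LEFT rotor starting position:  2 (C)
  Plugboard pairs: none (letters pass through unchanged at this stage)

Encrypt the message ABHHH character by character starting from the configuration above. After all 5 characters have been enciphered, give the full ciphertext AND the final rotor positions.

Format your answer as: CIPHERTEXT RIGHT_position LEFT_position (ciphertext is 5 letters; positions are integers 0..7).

Answer: GHGAB 1 3

Derivation:
Char 1 ('A'): step: R->5, L=2; A->plug->A->R->F->L->A->refl->D->L'->E->R'->G->plug->G
Char 2 ('B'): step: R->6, L=2; B->plug->B->R->F->L->A->refl->D->L'->E->R'->H->plug->H
Char 3 ('H'): step: R->7, L=2; H->plug->H->R->A->L->B->refl->F->L'->D->R'->G->plug->G
Char 4 ('H'): step: R->0, L->3 (L advanced); H->plug->H->R->D->L->C->refl->H->L'->E->R'->A->plug->A
Char 5 ('H'): step: R->1, L=3; H->plug->H->R->D->L->C->refl->H->L'->E->R'->B->plug->B
Final: ciphertext=GHGAB, RIGHT=1, LEFT=3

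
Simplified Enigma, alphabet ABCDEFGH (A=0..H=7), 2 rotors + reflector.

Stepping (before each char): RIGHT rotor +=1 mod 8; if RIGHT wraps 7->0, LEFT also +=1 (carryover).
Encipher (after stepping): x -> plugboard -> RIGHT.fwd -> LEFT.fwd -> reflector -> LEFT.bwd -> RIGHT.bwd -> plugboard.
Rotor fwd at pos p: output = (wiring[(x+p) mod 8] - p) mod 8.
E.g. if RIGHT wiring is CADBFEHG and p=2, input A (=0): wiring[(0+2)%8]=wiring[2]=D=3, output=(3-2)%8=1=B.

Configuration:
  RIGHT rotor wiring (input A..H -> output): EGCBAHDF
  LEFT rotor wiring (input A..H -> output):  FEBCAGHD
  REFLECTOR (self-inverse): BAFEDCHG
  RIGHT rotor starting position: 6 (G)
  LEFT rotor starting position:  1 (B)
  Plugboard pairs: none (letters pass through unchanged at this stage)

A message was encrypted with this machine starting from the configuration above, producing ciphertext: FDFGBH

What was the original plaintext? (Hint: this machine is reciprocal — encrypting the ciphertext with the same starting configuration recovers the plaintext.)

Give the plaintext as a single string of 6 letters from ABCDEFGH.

Char 1 ('F'): step: R->7, L=1; F->plug->F->R->B->L->A->refl->B->L'->C->R'->E->plug->E
Char 2 ('D'): step: R->0, L->2 (L advanced); D->plug->D->R->B->L->A->refl->B->L'->F->R'->H->plug->H
Char 3 ('F'): step: R->1, L=2; F->plug->F->R->C->L->G->refl->H->L'->A->R'->C->plug->C
Char 4 ('G'): step: R->2, L=2; G->plug->G->R->C->L->G->refl->H->L'->A->R'->A->plug->A
Char 5 ('B'): step: R->3, L=2; B->plug->B->R->F->L->B->refl->A->L'->B->R'->F->plug->F
Char 6 ('H'): step: R->4, L=2; H->plug->H->R->F->L->B->refl->A->L'->B->R'->D->plug->D

Answer: EHCAFD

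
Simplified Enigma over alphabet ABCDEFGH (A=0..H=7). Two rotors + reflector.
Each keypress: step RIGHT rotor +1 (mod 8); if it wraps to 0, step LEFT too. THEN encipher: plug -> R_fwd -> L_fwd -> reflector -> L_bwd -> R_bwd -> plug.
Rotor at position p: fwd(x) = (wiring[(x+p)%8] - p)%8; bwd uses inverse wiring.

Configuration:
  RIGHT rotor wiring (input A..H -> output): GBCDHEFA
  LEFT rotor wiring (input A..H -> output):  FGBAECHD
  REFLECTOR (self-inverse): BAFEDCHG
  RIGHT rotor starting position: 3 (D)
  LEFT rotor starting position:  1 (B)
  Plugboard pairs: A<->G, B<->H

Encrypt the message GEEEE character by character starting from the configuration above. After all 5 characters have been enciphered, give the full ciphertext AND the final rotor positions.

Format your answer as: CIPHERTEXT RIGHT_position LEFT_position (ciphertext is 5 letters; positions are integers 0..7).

Char 1 ('G'): step: R->4, L=1; G->plug->A->R->D->L->D->refl->E->L'->H->R'->H->plug->B
Char 2 ('E'): step: R->5, L=1; E->plug->E->R->E->L->B->refl->A->L'->B->R'->D->plug->D
Char 3 ('E'): step: R->6, L=1; E->plug->E->R->E->L->B->refl->A->L'->B->R'->G->plug->A
Char 4 ('E'): step: R->7, L=1; E->plug->E->R->E->L->B->refl->A->L'->B->R'->A->plug->G
Char 5 ('E'): step: R->0, L->2 (L advanced); E->plug->E->R->H->L->E->refl->D->L'->G->R'->A->plug->G
Final: ciphertext=BDAGG, RIGHT=0, LEFT=2

Answer: BDAGG 0 2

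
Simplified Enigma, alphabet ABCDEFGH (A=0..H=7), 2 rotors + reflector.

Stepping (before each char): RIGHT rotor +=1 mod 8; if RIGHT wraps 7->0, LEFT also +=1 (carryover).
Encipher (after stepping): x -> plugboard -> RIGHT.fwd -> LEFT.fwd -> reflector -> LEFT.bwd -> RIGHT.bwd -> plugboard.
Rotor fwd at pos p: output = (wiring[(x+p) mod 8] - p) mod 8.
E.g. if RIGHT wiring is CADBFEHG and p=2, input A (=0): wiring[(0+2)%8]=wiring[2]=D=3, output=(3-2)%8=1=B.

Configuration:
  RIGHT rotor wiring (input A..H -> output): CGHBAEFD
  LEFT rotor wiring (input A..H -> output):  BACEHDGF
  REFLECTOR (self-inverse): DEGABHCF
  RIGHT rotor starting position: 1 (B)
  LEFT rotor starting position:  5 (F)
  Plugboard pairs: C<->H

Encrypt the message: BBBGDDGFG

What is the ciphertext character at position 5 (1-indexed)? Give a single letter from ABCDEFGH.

Char 1 ('B'): step: R->2, L=5; B->plug->B->R->H->L->C->refl->G->L'->A->R'->G->plug->G
Char 2 ('B'): step: R->3, L=5; B->plug->B->R->F->L->F->refl->H->L'->G->R'->A->plug->A
Char 3 ('B'): step: R->4, L=5; B->plug->B->R->A->L->G->refl->C->L'->H->R'->D->plug->D
Char 4 ('G'): step: R->5, L=5; G->plug->G->R->E->L->D->refl->A->L'->C->R'->F->plug->F
Char 5 ('D'): step: R->6, L=5; D->plug->D->R->A->L->G->refl->C->L'->H->R'->A->plug->A

A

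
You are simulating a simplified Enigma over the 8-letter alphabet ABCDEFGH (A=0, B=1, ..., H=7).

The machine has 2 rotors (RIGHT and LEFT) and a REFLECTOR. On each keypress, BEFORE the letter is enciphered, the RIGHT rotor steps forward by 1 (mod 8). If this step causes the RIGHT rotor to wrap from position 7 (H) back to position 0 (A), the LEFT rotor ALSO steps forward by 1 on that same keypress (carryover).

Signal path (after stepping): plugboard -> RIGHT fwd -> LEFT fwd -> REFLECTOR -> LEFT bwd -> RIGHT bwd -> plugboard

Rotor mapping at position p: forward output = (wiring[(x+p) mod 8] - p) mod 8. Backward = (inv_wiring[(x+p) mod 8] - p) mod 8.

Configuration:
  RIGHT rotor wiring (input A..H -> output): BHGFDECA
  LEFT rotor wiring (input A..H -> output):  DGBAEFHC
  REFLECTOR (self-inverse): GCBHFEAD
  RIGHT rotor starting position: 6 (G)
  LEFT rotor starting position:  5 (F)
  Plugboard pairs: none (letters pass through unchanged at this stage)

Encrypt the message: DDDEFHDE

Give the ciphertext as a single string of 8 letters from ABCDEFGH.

Answer: EHFHHGAG

Derivation:
Char 1 ('D'): step: R->7, L=5; D->plug->D->R->H->L->H->refl->D->L'->G->R'->E->plug->E
Char 2 ('D'): step: R->0, L->6 (L advanced); D->plug->D->R->F->L->C->refl->B->L'->A->R'->H->plug->H
Char 3 ('D'): step: R->1, L=6; D->plug->D->R->C->L->F->refl->E->L'->B->R'->F->plug->F
Char 4 ('E'): step: R->2, L=6; E->plug->E->R->A->L->B->refl->C->L'->F->R'->H->plug->H
Char 5 ('F'): step: R->3, L=6; F->plug->F->R->G->L->G->refl->A->L'->D->R'->H->plug->H
Char 6 ('H'): step: R->4, L=6; H->plug->H->R->B->L->E->refl->F->L'->C->R'->G->plug->G
Char 7 ('D'): step: R->5, L=6; D->plug->D->R->E->L->D->refl->H->L'->H->R'->A->plug->A
Char 8 ('E'): step: R->6, L=6; E->plug->E->R->A->L->B->refl->C->L'->F->R'->G->plug->G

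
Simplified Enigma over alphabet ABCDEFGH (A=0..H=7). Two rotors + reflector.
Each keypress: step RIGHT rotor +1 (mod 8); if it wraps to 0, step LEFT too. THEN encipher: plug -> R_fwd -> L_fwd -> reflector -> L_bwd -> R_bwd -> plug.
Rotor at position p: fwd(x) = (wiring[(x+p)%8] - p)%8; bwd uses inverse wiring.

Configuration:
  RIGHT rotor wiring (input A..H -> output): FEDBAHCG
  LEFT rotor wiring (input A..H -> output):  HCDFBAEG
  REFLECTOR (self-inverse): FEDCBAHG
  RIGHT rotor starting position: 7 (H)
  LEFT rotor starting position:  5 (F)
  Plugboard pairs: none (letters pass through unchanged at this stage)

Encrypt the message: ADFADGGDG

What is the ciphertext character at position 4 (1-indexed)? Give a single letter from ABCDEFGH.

Char 1 ('A'): step: R->0, L->6 (L advanced); A->plug->A->R->F->L->H->refl->G->L'->A->R'->E->plug->E
Char 2 ('D'): step: R->1, L=6; D->plug->D->R->H->L->C->refl->D->L'->G->R'->E->plug->E
Char 3 ('F'): step: R->2, L=6; F->plug->F->R->E->L->F->refl->A->L'->B->R'->A->plug->A
Char 4 ('A'): step: R->3, L=6; A->plug->A->R->G->L->D->refl->C->L'->H->R'->D->plug->D

D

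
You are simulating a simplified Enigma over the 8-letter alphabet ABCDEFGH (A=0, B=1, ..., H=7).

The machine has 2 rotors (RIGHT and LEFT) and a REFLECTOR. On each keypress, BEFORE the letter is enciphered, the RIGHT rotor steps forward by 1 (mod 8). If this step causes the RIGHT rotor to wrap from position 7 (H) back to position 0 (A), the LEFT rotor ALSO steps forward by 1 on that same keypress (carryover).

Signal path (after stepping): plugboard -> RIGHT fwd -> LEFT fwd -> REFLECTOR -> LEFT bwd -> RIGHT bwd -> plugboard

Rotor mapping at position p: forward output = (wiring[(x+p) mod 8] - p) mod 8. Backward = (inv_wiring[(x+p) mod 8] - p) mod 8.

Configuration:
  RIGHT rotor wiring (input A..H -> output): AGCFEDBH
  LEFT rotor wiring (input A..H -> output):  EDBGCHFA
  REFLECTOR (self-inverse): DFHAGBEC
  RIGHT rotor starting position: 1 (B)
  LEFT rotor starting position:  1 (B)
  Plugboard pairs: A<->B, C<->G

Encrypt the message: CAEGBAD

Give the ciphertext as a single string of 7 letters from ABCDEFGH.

Char 1 ('C'): step: R->2, L=1; C->plug->G->R->G->L->H->refl->C->L'->A->R'->A->plug->B
Char 2 ('A'): step: R->3, L=1; A->plug->B->R->B->L->A->refl->D->L'->H->R'->H->plug->H
Char 3 ('E'): step: R->4, L=1; E->plug->E->R->E->L->G->refl->E->L'->F->R'->C->plug->G
Char 4 ('G'): step: R->5, L=1; G->plug->C->R->C->L->F->refl->B->L'->D->R'->D->plug->D
Char 5 ('B'): step: R->6, L=1; B->plug->A->R->D->L->B->refl->F->L'->C->R'->C->plug->G
Char 6 ('A'): step: R->7, L=1; A->plug->B->R->B->L->A->refl->D->L'->H->R'->C->plug->G
Char 7 ('D'): step: R->0, L->2 (L advanced); D->plug->D->R->F->L->G->refl->E->L'->B->R'->G->plug->C

Answer: BHGDGGC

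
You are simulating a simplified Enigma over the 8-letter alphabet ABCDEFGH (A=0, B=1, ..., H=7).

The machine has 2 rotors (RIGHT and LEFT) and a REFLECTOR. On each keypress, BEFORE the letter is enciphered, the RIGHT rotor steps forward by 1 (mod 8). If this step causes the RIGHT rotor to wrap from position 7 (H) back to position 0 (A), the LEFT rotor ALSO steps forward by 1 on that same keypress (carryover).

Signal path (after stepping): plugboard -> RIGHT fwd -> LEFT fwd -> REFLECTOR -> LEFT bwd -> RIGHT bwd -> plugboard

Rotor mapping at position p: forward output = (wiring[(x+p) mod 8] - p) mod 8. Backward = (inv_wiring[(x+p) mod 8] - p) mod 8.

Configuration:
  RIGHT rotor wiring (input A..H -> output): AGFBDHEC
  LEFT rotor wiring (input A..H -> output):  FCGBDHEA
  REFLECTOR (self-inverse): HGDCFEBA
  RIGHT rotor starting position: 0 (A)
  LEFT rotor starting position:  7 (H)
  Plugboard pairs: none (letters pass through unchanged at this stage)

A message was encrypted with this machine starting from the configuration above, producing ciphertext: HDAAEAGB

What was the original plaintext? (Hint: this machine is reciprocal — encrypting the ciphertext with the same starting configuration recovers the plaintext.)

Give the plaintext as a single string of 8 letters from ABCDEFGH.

Char 1 ('H'): step: R->1, L=7; H->plug->H->R->H->L->F->refl->E->L'->F->R'->A->plug->A
Char 2 ('D'): step: R->2, L=7; D->plug->D->R->F->L->E->refl->F->L'->H->R'->B->plug->B
Char 3 ('A'): step: R->3, L=7; A->plug->A->R->G->L->A->refl->H->L'->D->R'->G->plug->G
Char 4 ('A'): step: R->4, L=7; A->plug->A->R->H->L->F->refl->E->L'->F->R'->H->plug->H
Char 5 ('E'): step: R->5, L=7; E->plug->E->R->B->L->G->refl->B->L'->A->R'->F->plug->F
Char 6 ('A'): step: R->6, L=7; A->plug->A->R->G->L->A->refl->H->L'->D->R'->F->plug->F
Char 7 ('G'): step: R->7, L=7; G->plug->G->R->A->L->B->refl->G->L'->B->R'->B->plug->B
Char 8 ('B'): step: R->0, L->0 (L advanced); B->plug->B->R->G->L->E->refl->F->L'->A->R'->A->plug->A

Answer: ABGHFFBA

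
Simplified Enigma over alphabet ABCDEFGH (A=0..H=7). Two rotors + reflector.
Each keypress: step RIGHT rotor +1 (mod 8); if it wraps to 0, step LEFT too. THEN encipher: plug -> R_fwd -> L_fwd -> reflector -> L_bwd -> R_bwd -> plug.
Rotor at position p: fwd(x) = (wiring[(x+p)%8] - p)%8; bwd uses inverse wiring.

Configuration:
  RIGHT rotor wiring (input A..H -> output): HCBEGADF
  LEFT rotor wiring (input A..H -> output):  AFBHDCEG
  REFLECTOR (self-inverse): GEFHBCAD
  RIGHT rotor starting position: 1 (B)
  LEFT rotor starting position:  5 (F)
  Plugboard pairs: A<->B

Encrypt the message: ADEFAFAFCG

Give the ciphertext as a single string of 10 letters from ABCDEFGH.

Char 1 ('A'): step: R->2, L=5; A->plug->B->R->C->L->B->refl->E->L'->F->R'->G->plug->G
Char 2 ('D'): step: R->3, L=5; D->plug->D->R->A->L->F->refl->C->L'->G->R'->H->plug->H
Char 3 ('E'): step: R->4, L=5; E->plug->E->R->D->L->D->refl->H->L'->B->R'->D->plug->D
Char 4 ('F'): step: R->5, L=5; F->plug->F->R->E->L->A->refl->G->L'->H->R'->G->plug->G
Char 5 ('A'): step: R->6, L=5; A->plug->B->R->H->L->G->refl->A->L'->E->R'->D->plug->D
Char 6 ('F'): step: R->7, L=5; F->plug->F->R->H->L->G->refl->A->L'->E->R'->H->plug->H
Char 7 ('A'): step: R->0, L->6 (L advanced); A->plug->B->R->C->L->C->refl->F->L'->G->R'->E->plug->E
Char 8 ('F'): step: R->1, L=6; F->plug->F->R->C->L->C->refl->F->L'->G->R'->H->plug->H
Char 9 ('C'): step: R->2, L=6; C->plug->C->R->E->L->D->refl->H->L'->D->R'->F->plug->F
Char 10 ('G'): step: R->3, L=6; G->plug->G->R->H->L->E->refl->B->L'->F->R'->C->plug->C

Answer: GHDGDHEHFC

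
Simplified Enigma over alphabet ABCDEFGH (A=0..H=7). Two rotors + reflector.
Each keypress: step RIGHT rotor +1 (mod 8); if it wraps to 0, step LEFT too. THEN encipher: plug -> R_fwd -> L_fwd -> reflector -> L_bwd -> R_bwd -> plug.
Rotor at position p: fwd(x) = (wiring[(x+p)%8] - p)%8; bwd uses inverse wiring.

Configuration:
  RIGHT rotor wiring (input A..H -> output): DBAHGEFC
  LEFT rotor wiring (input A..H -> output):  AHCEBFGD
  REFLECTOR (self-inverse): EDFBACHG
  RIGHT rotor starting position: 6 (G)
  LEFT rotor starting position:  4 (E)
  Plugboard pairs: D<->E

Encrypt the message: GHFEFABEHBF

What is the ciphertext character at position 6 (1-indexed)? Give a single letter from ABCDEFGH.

Char 1 ('G'): step: R->7, L=4; G->plug->G->R->F->L->D->refl->B->L'->B->R'->D->plug->E
Char 2 ('H'): step: R->0, L->5 (L advanced); H->plug->H->R->C->L->G->refl->H->L'->G->R'->E->plug->D
Char 3 ('F'): step: R->1, L=5; F->plug->F->R->E->L->C->refl->F->L'->F->R'->D->plug->E
Char 4 ('E'): step: R->2, L=5; E->plug->D->R->C->L->G->refl->H->L'->G->R'->A->plug->A
Char 5 ('F'): step: R->3, L=5; F->plug->F->R->A->L->A->refl->E->L'->H->R'->E->plug->D
Char 6 ('A'): step: R->4, L=5; A->plug->A->R->C->L->G->refl->H->L'->G->R'->D->plug->E

E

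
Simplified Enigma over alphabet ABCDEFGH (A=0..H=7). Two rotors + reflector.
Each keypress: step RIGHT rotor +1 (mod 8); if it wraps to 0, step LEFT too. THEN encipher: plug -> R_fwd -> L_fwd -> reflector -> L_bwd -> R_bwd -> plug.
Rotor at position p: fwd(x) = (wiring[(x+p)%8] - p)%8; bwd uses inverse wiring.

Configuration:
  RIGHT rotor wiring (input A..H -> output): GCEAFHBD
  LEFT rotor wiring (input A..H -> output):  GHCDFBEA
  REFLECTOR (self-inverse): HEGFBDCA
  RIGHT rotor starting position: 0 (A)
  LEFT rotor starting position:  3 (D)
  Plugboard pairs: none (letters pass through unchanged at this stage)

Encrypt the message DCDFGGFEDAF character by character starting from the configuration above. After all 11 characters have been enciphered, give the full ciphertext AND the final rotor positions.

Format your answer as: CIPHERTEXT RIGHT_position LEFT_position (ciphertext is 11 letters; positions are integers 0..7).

Char 1 ('D'): step: R->1, L=3; D->plug->D->R->E->L->F->refl->D->L'->F->R'->H->plug->H
Char 2 ('C'): step: R->2, L=3; C->plug->C->R->D->L->B->refl->E->L'->G->R'->B->plug->B
Char 3 ('D'): step: R->3, L=3; D->plug->D->R->G->L->E->refl->B->L'->D->R'->F->plug->F
Char 4 ('F'): step: R->4, L=3; F->plug->F->R->G->L->E->refl->B->L'->D->R'->B->plug->B
Char 5 ('G'): step: R->5, L=3; G->plug->G->R->D->L->B->refl->E->L'->G->R'->C->plug->C
Char 6 ('G'): step: R->6, L=3; G->plug->G->R->H->L->H->refl->A->L'->A->R'->C->plug->C
Char 7 ('F'): step: R->7, L=3; F->plug->F->R->G->L->E->refl->B->L'->D->R'->C->plug->C
Char 8 ('E'): step: R->0, L->4 (L advanced); E->plug->E->R->F->L->D->refl->F->L'->B->R'->G->plug->G
Char 9 ('D'): step: R->1, L=4; D->plug->D->R->E->L->C->refl->G->L'->G->R'->E->plug->E
Char 10 ('A'): step: R->2, L=4; A->plug->A->R->C->L->A->refl->H->L'->H->R'->E->plug->E
Char 11 ('F'): step: R->3, L=4; F->plug->F->R->D->L->E->refl->B->L'->A->R'->E->plug->E
Final: ciphertext=HBFBCCCGEEE, RIGHT=3, LEFT=4

Answer: HBFBCCCGEEE 3 4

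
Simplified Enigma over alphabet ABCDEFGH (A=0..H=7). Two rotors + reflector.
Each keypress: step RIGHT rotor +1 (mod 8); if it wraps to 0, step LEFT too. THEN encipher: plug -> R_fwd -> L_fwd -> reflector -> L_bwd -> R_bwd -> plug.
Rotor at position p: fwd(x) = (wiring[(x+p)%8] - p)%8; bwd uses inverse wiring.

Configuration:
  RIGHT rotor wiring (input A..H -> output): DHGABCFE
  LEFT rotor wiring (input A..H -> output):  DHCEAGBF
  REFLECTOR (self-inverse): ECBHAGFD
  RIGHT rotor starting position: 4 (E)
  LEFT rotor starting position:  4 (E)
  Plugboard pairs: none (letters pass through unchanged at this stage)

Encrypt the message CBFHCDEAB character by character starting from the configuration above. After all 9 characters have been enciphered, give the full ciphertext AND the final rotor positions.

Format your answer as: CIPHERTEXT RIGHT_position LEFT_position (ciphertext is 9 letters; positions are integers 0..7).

Char 1 ('C'): step: R->5, L=4; C->plug->C->R->H->L->A->refl->E->L'->A->R'->B->plug->B
Char 2 ('B'): step: R->6, L=4; B->plug->B->R->G->L->G->refl->F->L'->C->R'->F->plug->F
Char 3 ('F'): step: R->7, L=4; F->plug->F->R->C->L->F->refl->G->L'->G->R'->H->plug->H
Char 4 ('H'): step: R->0, L->5 (L advanced); H->plug->H->R->E->L->C->refl->B->L'->A->R'->D->plug->D
Char 5 ('C'): step: R->1, L=5; C->plug->C->R->H->L->D->refl->H->L'->G->R'->A->plug->A
Char 6 ('D'): step: R->2, L=5; D->plug->D->R->A->L->B->refl->C->L'->E->R'->A->plug->A
Char 7 ('E'): step: R->3, L=5; E->plug->E->R->B->L->E->refl->A->L'->C->R'->D->plug->D
Char 8 ('A'): step: R->4, L=5; A->plug->A->R->F->L->F->refl->G->L'->D->R'->F->plug->F
Char 9 ('B'): step: R->5, L=5; B->plug->B->R->A->L->B->refl->C->L'->E->R'->H->plug->H
Final: ciphertext=BFHDAADFH, RIGHT=5, LEFT=5

Answer: BFHDAADFH 5 5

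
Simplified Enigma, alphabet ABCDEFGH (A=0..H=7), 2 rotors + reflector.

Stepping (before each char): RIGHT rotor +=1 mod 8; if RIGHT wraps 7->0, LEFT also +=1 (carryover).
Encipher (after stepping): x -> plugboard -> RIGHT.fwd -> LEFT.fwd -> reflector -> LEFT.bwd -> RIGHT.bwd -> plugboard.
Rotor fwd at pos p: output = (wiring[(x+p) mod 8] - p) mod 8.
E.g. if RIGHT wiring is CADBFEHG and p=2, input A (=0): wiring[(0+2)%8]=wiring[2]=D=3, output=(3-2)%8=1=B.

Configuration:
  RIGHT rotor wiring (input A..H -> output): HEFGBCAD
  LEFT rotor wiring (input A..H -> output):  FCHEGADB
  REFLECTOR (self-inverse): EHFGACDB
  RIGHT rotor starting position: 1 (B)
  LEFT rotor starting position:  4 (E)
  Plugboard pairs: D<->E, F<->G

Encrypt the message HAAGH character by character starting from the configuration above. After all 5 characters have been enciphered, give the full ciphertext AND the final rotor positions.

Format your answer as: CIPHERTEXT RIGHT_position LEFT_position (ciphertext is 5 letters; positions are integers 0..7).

Answer: BDBBA 6 4

Derivation:
Char 1 ('H'): step: R->2, L=4; H->plug->H->R->C->L->H->refl->B->L'->E->R'->B->plug->B
Char 2 ('A'): step: R->3, L=4; A->plug->A->R->D->L->F->refl->C->L'->A->R'->E->plug->D
Char 3 ('A'): step: R->4, L=4; A->plug->A->R->F->L->G->refl->D->L'->G->R'->B->plug->B
Char 4 ('G'): step: R->5, L=4; G->plug->F->R->A->L->C->refl->F->L'->D->R'->B->plug->B
Char 5 ('H'): step: R->6, L=4; H->plug->H->R->E->L->B->refl->H->L'->C->R'->A->plug->A
Final: ciphertext=BDBBA, RIGHT=6, LEFT=4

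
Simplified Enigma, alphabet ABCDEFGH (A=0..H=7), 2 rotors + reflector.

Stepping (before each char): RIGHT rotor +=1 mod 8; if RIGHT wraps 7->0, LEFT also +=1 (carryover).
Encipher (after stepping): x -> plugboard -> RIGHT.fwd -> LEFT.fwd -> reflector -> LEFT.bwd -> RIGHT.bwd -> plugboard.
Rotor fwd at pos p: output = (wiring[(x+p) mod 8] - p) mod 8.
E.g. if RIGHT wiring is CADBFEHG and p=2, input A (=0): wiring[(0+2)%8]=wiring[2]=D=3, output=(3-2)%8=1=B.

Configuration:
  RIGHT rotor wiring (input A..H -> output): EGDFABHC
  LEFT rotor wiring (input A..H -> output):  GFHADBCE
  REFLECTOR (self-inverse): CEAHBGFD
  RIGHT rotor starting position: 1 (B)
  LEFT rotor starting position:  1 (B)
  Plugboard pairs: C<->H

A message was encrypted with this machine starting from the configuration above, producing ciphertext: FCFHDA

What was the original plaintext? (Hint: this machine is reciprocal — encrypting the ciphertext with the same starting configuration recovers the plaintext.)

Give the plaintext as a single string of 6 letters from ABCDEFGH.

Char 1 ('F'): step: R->2, L=1; F->plug->F->R->A->L->E->refl->B->L'->F->R'->E->plug->E
Char 2 ('C'): step: R->3, L=1; C->plug->H->R->A->L->E->refl->B->L'->F->R'->B->plug->B
Char 3 ('F'): step: R->4, L=1; F->plug->F->R->C->L->H->refl->D->L'->G->R'->D->plug->D
Char 4 ('H'): step: R->5, L=1; H->plug->C->R->F->L->B->refl->E->L'->A->R'->G->plug->G
Char 5 ('D'): step: R->6, L=1; D->plug->D->R->A->L->E->refl->B->L'->F->R'->E->plug->E
Char 6 ('A'): step: R->7, L=1; A->plug->A->R->D->L->C->refl->A->L'->E->R'->D->plug->D

Answer: EBDGED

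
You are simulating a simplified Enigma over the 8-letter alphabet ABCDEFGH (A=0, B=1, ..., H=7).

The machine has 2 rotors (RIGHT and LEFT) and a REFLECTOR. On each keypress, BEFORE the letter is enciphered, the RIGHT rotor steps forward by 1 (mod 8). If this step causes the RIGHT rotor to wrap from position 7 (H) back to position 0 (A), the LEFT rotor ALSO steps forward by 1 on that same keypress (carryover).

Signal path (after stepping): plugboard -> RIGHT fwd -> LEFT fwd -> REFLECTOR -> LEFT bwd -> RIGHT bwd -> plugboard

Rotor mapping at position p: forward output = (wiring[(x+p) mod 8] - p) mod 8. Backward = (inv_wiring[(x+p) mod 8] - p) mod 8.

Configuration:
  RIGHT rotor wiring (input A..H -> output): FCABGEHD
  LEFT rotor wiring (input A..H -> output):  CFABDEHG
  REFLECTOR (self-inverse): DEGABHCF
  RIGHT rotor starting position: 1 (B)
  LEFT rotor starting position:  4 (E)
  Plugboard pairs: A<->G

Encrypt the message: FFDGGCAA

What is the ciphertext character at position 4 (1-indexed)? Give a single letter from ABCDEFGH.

Char 1 ('F'): step: R->2, L=4; F->plug->F->R->B->L->A->refl->D->L'->C->R'->D->plug->D
Char 2 ('F'): step: R->3, L=4; F->plug->F->R->C->L->D->refl->A->L'->B->R'->C->plug->C
Char 3 ('D'): step: R->4, L=4; D->plug->D->R->H->L->F->refl->H->L'->A->R'->B->plug->B
Char 4 ('G'): step: R->5, L=4; G->plug->A->R->H->L->F->refl->H->L'->A->R'->D->plug->D

D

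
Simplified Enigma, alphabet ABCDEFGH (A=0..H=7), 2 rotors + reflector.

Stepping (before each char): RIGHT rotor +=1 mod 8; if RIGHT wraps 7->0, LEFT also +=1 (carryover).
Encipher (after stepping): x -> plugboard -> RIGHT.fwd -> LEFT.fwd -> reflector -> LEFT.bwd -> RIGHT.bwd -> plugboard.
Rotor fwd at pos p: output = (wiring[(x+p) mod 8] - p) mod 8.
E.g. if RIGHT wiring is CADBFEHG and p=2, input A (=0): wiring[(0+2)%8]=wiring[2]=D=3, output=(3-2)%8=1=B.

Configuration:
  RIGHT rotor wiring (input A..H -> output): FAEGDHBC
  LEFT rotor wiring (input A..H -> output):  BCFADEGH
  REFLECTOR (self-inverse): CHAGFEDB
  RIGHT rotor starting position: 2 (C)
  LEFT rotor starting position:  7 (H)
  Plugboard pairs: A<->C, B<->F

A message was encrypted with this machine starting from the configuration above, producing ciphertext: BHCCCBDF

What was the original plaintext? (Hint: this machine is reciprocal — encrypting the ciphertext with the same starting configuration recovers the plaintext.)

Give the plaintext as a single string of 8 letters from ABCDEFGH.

Char 1 ('B'): step: R->3, L=7; B->plug->F->R->C->L->D->refl->G->L'->D->R'->A->plug->C
Char 2 ('H'): step: R->4, L=7; H->plug->H->R->C->L->D->refl->G->L'->D->R'->B->plug->F
Char 3 ('C'): step: R->5, L=7; C->plug->A->R->C->L->D->refl->G->L'->D->R'->E->plug->E
Char 4 ('C'): step: R->6, L=7; C->plug->A->R->D->L->G->refl->D->L'->C->R'->D->plug->D
Char 5 ('C'): step: R->7, L=7; C->plug->A->R->D->L->G->refl->D->L'->C->R'->H->plug->H
Char 6 ('B'): step: R->0, L->0 (L advanced); B->plug->F->R->H->L->H->refl->B->L'->A->R'->B->plug->F
Char 7 ('D'): step: R->1, L=0; D->plug->D->R->C->L->F->refl->E->L'->F->R'->C->plug->A
Char 8 ('F'): step: R->2, L=0; F->plug->B->R->E->L->D->refl->G->L'->G->R'->H->plug->H

Answer: CFEDHFAH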